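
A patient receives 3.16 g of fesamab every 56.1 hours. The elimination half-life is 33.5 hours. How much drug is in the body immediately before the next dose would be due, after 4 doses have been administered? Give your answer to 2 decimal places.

1.43 g

The 4 doses were given 224.4, 168.3, 112.2, 56.1 hours ago.
Total = 3.16·(1/2)^(224.4/33.5) + 3.16·(1/2)^(168.3/33.5) + 3.16·(1/2)^(112.2/33.5) + 3.16·(1/2)^(56.1/33.5)
      = 0.030425 + 0.097129 + 0.31007 + 0.98986 ≈ 1.4275 g.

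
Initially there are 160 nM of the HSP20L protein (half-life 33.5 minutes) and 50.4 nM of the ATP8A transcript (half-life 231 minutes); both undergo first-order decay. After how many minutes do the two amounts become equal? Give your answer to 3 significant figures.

65.3 minutes

Set 160·(1/2)^(t/33.5) = 50.4·(1/2)^(t/231).
Taking log₂: log₂(160/50.4) = t·(1/33.5 − 1/231).
log₂(3.1746) = 1.6666; 1/33.5 − 1/231 = 0.025522.
t = 1.6666 / 0.025522 ≈ 65.3 minutes.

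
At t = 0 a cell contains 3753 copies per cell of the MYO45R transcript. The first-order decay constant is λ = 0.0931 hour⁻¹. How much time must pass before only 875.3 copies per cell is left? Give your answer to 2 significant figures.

t½ = ln 2 / λ = 0.69315 / 0.0931 ≈ 7.4452 hours.
Fraction remaining = 875.3/3753 ≈ 0.23323.
n = log₂(3753/875.3) = ln(4.2877)/ln 2 ≈ 2.1002 half-lives.
t = n × t½ = 2.1002 × 7.4452 ≈ 15.636 hours.

16 hours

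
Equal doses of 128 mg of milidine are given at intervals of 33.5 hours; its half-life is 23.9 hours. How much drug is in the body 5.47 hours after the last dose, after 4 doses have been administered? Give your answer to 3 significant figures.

The 4 doses were given 105.97, 72.47, 38.97, 5.47 hours ago.
Total = 128·(1/2)^(105.97/23.9) + 128·(1/2)^(72.47/23.9) + 128·(1/2)^(38.97/23.9) + 128·(1/2)^(5.47/23.9)
      = 5.9221 + 15.647 + 41.34 + 109.22 ≈ 172.13 mg.

172 mg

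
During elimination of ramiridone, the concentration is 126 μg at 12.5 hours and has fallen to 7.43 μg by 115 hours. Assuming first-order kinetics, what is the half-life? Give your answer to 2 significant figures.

25 hours

Over Δt = 115 − 12.5 = 102.5 hours, the level fell by a factor of 126/7.43 ≈ 16.958.
n = log₂(16.958) ≈ 4.0839 half-lives, so t½ = 102.5/4.0839 ≈ 25.098 hours.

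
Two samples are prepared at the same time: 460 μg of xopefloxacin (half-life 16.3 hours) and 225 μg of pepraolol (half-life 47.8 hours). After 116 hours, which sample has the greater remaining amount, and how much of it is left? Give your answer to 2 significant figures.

pepraolol, 42 μg

xopefloxacin: 460 × (1/2)^7.1166 ≈ 3.3148 μg.
pepraolol: 225 × (1/2)^2.4268 ≈ 41.846 μg.
Pepraolol has more remaining, at ≈ 41.846 μg.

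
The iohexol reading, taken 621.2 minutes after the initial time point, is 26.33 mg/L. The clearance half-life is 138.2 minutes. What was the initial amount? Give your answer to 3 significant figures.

594 mg/L

Number of half-lives elapsed: n = 621.2/138.2 ≈ 4.4949.
A₀ = A × 2^n = 26.33 × 2^4.4949 = 26.33 × 22.548 ≈ 593.69 mg/L.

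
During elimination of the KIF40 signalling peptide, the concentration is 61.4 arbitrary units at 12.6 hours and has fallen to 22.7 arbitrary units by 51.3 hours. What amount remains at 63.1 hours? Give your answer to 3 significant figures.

16.8 arbitrary units

Over Δt = 51.3 − 12.6 = 38.7 hours, the level fell by a factor of 61.4/22.7 ≈ 2.7048.
n = log₂(2.7048) ≈ 1.4355 half-lives, so t½ = 38.7/1.4355 ≈ 26.958 hours.
From t = 51.3 to t = 63.1: 22.7 × (1/2)^((63.1−51.3)/26.958) ≈ 16.76 arbitrary units.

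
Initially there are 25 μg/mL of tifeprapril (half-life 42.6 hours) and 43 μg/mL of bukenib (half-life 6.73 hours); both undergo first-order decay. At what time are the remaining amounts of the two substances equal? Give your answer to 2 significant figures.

6.3 hours

Set 25·(1/2)^(t/42.6) = 43·(1/2)^(t/6.73).
Taking log₂: log₂(25/43) = t·(1/42.6 − 1/6.73).
log₂(0.5814) = -0.78241; 1/42.6 − 1/6.73 = -0.12511.
t = -0.78241 / -0.12511 ≈ 6.2536 hours.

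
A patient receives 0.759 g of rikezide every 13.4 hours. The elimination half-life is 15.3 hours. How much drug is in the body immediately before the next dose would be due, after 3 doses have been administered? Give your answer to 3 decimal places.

0.762 g

The 3 doses were given 40.2, 26.8, 13.4 hours ago.
Total = 0.759·(1/2)^(40.2/15.3) + 0.759·(1/2)^(26.8/15.3) + 0.759·(1/2)^(13.4/15.3)
      = 0.12283 + 0.2254 + 0.41361 ≈ 0.76184 g.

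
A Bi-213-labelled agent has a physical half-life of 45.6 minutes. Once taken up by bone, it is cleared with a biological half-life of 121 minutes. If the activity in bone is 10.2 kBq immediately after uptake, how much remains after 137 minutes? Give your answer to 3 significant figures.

1/t_eff = 1/t_phys + 1/t_biol = 1/45.6 + 1/121 = 0.030194 per minute.
t_eff = 45.6 × 121 / (45.6 + 121) ≈ 33.119 minutes.
Remaining = 10.2 × (1/2)^(137/33.119) = 10.2 × (1/2)^4.1366 ≈ 0.5799 kBq.

0.580 kBq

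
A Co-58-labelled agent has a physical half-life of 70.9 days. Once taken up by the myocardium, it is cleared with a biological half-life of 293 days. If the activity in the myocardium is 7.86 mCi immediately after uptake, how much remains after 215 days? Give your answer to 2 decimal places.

1/t_eff = 1/t_phys + 1/t_biol = 1/70.9 + 1/293 = 0.017517 per day.
t_eff = 70.9 × 293 / (70.9 + 293) ≈ 57.086 days.
Remaining = 7.86 × (1/2)^(215/57.086) = 7.86 × (1/2)^3.7662 ≈ 0.57766 mCi.

0.58 mCi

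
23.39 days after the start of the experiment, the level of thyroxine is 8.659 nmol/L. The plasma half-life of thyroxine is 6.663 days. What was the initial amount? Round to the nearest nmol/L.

Number of half-lives elapsed: n = 23.39/6.663 ≈ 3.5104.
A₀ = A × 2^n = 8.659 × 2^3.5104 = 8.659 × 11.396 ≈ 98.676 nmol/L.

99 nmol/L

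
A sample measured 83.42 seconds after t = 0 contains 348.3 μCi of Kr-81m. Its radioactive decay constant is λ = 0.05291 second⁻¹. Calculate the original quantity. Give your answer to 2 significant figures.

29000 μCi

t½ = ln 2 / λ = 0.69315 / 0.05291 ≈ 13.1 seconds.
Number of half-lives elapsed: n = 83.42/13.1 ≈ 6.3677.
A₀ = A × 2^n = 348.3 × 2^6.3677 = 348.3 × 82.579 ≈ 28762 μCi.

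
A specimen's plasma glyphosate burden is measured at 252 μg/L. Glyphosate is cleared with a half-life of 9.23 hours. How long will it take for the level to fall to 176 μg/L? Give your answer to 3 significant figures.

Fraction remaining = 176/252 ≈ 0.69841.
n = log₂(252/176) = ln(1.4318)/ln 2 ≈ 0.51785 half-lives.
t = n × t½ = 0.51785 × 9.23 ≈ 4.7797 hours.

4.78 hours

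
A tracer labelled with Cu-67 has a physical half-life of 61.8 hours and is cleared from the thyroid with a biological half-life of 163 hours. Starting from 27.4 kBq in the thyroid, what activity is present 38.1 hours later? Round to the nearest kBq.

15 kBq

1/t_eff = 1/t_phys + 1/t_biol = 1/61.8 + 1/163 = 0.022316 per hour.
t_eff = 61.8 × 163 / (61.8 + 163) ≈ 44.81 hours.
Remaining = 27.4 × (1/2)^(38.1/44.81) = 27.4 × (1/2)^0.85025 ≈ 15.198 kBq.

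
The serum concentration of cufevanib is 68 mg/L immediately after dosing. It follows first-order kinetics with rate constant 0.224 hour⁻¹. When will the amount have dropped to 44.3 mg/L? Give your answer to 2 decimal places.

t½ = ln 2 / k = 0.69315 / 0.224 ≈ 3.0944 hours.
Fraction remaining = 44.3/68 ≈ 0.65147.
n = log₂(68/44.3) = ln(1.535)/ln 2 ≈ 0.61823 half-lives.
t = n × t½ = 0.61823 × 3.0944 ≈ 1.913 hours.

1.91 hours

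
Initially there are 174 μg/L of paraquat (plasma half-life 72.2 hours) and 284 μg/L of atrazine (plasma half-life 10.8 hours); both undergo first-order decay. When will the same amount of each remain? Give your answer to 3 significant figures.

8.98 hours

Set 174·(1/2)^(t/72.2) = 284·(1/2)^(t/10.8).
Taking log₂: log₂(174/284) = t·(1/72.2 − 1/10.8).
log₂(0.61268) = -0.7068; 1/72.2 − 1/10.8 = -0.078742.
t = -0.7068 / -0.078742 ≈ 8.9762 hours.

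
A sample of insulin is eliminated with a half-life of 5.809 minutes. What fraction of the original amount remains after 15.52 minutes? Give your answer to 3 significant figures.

0.157

n = 15.52/5.809 ≈ 2.6717 half-lives.
Fraction remaining = (1/2)^2.6717 ≈ 0.15694.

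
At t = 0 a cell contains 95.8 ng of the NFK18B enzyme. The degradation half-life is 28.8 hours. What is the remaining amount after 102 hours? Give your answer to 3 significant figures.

Number of half-lives: n = 102/28.8 ≈ 3.5417.
Remaining = 95.8 × (1/2)^3.5417 = 95.8 × 0.085872 ≈ 8.2265 ng.

8.23 ng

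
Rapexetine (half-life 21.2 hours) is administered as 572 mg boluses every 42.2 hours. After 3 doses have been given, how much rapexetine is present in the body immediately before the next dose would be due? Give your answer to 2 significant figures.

190 mg

The 3 doses were given 126.6, 84.4, 42.2 hours ago.
Total = 572·(1/2)^(126.6/21.2) + 572·(1/2)^(84.4/21.2) + 572·(1/2)^(42.2/21.2)
      = 9.1146 + 36.221 + 143.94 ≈ 189.27 mg.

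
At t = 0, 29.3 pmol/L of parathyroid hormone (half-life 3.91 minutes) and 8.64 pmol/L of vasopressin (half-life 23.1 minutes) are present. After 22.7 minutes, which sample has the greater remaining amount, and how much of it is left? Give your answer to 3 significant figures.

vasopressin, 4.37 pmol/L

parathyroid hormone: 29.3 × (1/2)^5.8056 ≈ 0.52384 pmol/L.
vasopressin: 8.64 × (1/2)^0.98268 ≈ 4.3722 pmol/L.
Vasopressin has more remaining, at ≈ 4.3722 pmol/L.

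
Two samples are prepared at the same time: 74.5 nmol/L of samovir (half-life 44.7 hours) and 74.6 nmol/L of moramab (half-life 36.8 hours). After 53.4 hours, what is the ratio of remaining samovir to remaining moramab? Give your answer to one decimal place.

1.2

samovir: 74.5 × (1/2)^(53.4/44.7) = 74.5 × (1/2)^1.1946 ≈ 32.549 nmol/L.
moramab: 74.6 × (1/2)^(53.4/36.8) = 74.6 × (1/2)^1.4511 ≈ 27.285 nmol/L.
Ratio ≈ 32.549 / 27.285 ≈ 1.1929.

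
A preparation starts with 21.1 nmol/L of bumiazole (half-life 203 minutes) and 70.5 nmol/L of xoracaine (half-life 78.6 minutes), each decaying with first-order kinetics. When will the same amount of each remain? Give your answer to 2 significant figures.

220 minutes

Set 21.1·(1/2)^(t/203) = 70.5·(1/2)^(t/78.6).
Taking log₂: log₂(21.1/70.5) = t·(1/203 − 1/78.6).
log₂(0.29929) = -1.7404; 1/203 − 1/78.6 = -0.0077965.
t = -1.7404 / -0.0077965 ≈ 223.22 minutes.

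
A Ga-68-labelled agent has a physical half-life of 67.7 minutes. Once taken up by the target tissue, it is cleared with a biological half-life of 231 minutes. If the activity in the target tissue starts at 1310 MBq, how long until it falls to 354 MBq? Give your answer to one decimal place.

98.8 minutes

1/t_eff = 1/t_phys + 1/t_biol = 1/67.7 + 1/231 = 0.0191 per minute.
t_eff = 67.7 × 231 / (67.7 + 231) ≈ 52.356 minutes.
n = log₂(1310/354) ≈ 1.8877; t = 1.8877 × 52.356 ≈ 98.835 minutes.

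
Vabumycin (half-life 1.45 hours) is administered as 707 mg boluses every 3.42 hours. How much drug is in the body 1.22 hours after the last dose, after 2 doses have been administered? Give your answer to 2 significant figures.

470 mg

The 2 doses were given 4.64, 1.22 hours ago.
Total = 707·(1/2)^(4.64/1.45) + 707·(1/2)^(1.22/1.45)
      = 76.935 + 394.58 ≈ 471.52 mg.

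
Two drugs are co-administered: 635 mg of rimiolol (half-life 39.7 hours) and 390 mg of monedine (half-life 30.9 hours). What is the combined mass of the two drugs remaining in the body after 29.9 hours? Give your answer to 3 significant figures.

rimiolol: 635 × (1/2)^(29.9/39.7) = 635 × (1/2)^0.75315 ≈ 376.75 mg.
monedine: 390 × (1/2)^(29.9/30.9) = 390 × (1/2)^0.96764 ≈ 199.42 mg.
Total = 376.75 + 199.42 ≈ 576.17 mg.

576 mg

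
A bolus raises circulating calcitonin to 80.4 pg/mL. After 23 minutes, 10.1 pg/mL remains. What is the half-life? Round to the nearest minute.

8 minutes

A/A₀ = 10.1/80.4 ≈ 0.12562.
n = log₂(7.9604) ≈ 2.9928 half-lives elapsed in 23 minutes.
t½ = 23/2.9928 ≈ 7.685 minutes.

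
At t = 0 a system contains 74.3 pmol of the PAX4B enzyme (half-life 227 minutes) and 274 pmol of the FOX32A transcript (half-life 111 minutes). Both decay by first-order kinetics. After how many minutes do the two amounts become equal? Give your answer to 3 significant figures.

Set 74.3·(1/2)^(t/227) = 274·(1/2)^(t/111).
Taking log₂: log₂(74.3/274) = t·(1/227 − 1/111).
log₂(0.27117) = -1.8827; 1/227 − 1/111 = -0.0046037.
t = -1.8827 / -0.0046037 ≈ 408.96 minutes.

409 minutes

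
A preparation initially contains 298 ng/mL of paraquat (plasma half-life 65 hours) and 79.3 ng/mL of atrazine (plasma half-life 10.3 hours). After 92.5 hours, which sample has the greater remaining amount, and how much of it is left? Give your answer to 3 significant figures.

paraquat, 111 ng/mL

paraquat: 298 × (1/2)^1.4231 ≈ 111.13 ng/mL.
atrazine: 79.3 × (1/2)^8.9806 ≈ 0.15698 ng/mL.
Paraquat has more remaining, at ≈ 111.13 ng/mL.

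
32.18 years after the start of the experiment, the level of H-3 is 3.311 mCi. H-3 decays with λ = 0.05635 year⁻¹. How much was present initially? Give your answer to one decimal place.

t½ = ln 2 / λ = 0.69315 / 0.05635 ≈ 12.301 years.
Number of half-lives elapsed: n = 32.18/12.301 ≈ 2.6161.
A₀ = A × 2^n = 3.311 × 2^2.6161 = 3.311 × 6.1309 ≈ 20.299 mCi.

20.3 mCi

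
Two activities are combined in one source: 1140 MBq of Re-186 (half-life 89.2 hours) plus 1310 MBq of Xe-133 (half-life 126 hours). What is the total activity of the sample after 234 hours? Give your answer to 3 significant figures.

547 MBq

Re-186: 1140 × (1/2)^(234/89.2) = 1140 × (1/2)^2.6233 ≈ 185.02 MBq.
Xe-133: 1310 × (1/2)^(234/126) = 1310 × (1/2)^1.8571 ≈ 361.59 MBq.
Total = 185.02 + 361.59 ≈ 546.6 MBq.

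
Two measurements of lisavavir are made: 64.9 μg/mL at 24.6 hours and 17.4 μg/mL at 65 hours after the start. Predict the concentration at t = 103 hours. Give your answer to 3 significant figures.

5.04 μg/mL

Over Δt = 65 − 24.6 = 40.4 hours, the level fell by a factor of 64.9/17.4 ≈ 3.7299.
n = log₂(3.7299) ≈ 1.8991 half-lives, so t½ = 40.4/1.8991 ≈ 21.273 hours.
From t = 65 to t = 103: 17.4 × (1/2)^((103−65)/21.273) ≈ 5.0445 μg/mL.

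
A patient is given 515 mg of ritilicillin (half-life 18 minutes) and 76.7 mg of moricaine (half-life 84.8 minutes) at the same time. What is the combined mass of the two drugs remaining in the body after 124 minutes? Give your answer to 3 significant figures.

32.2 mg

ritilicillin: 515 × (1/2)^(124/18) = 515 × (1/2)^6.8889 ≈ 4.3456 mg.
moricaine: 76.7 × (1/2)^(124/84.8) = 76.7 × (1/2)^1.4623 ≈ 27.836 mg.
Total = 4.3456 + 27.836 ≈ 32.182 mg.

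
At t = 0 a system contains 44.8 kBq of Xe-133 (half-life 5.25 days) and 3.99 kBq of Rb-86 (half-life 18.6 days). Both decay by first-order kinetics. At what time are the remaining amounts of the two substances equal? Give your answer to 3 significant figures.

25.5 days

Set 44.8·(1/2)^(t/5.25) = 3.99·(1/2)^(t/18.6).
Taking log₂: log₂(44.8/3.99) = t·(1/5.25 − 1/18.6).
log₂(11.228) = 3.489; 1/5.25 − 1/18.6 = 0.13671.
t = 3.489 / 0.13671 ≈ 25.521 days.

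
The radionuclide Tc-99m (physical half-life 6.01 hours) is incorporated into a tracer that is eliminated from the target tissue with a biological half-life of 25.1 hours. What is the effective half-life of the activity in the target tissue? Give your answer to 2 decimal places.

4.85 hours

1/t_eff = 1/t_phys + 1/t_biol = 1/6.01 + 1/25.1 = 0.20623 per hour.
t_eff = 6.01 × 25.1 / (6.01 + 25.1) ≈ 4.849 hours.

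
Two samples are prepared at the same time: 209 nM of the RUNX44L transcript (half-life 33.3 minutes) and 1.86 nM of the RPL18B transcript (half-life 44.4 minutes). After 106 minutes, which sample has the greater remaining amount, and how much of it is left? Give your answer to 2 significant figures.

RUNX44L transcript, 23 nM

RUNX44L transcript: 209 × (1/2)^3.1832 ≈ 23.01 nM.
RPL18B transcript: 1.86 × (1/2)^2.3874 ≈ 0.3555 nM.
RUNX44L transcript has more remaining, at ≈ 23.01 nM.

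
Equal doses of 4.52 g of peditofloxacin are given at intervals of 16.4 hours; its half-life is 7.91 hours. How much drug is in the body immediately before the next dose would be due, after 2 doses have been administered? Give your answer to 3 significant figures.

1.33 g

The 2 doses were given 32.8, 16.4 hours ago.
Total = 4.52·(1/2)^(32.8/7.91) + 4.52·(1/2)^(16.4/7.91)
      = 0.2552 + 1.074 ≈ 1.3292 g.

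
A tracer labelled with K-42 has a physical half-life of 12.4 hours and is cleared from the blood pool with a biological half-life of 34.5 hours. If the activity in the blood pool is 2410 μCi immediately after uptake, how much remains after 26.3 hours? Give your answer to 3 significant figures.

1/t_eff = 1/t_phys + 1/t_biol = 1/12.4 + 1/34.5 = 0.10963 per hour.
t_eff = 12.4 × 34.5 / (12.4 + 34.5) ≈ 9.1215 hours.
Remaining = 2410 × (1/2)^(26.3/9.1215) = 2410 × (1/2)^2.8833 ≈ 326.63 μCi.

327 μCi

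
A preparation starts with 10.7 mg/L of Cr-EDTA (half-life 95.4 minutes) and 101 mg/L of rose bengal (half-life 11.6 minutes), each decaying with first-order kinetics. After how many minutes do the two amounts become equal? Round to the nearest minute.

Set 10.7·(1/2)^(t/95.4) = 101·(1/2)^(t/11.6).
Taking log₂: log₂(10.7/101) = t·(1/95.4 − 1/11.6).
log₂(0.10594) = -3.2387; 1/95.4 − 1/11.6 = -0.075725.
t = -3.2387 / -0.075725 ≈ 42.769 minutes.

43 minutes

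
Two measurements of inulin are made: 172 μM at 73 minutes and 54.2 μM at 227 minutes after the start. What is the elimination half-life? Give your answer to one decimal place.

Over Δt = 227 − 73 = 154 minutes, the level fell by a factor of 172/54.2 ≈ 3.1734.
n = log₂(3.1734) ≈ 1.666 half-lives, so t½ = 154/1.666 ≈ 92.435 minutes.

92.4 minutes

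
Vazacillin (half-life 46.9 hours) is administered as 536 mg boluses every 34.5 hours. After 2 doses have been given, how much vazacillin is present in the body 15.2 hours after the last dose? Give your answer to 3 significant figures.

The 2 doses were given 49.7, 15.2 hours ago.
Total = 536·(1/2)^(49.7/46.9) + 536·(1/2)^(15.2/46.9)
      = 257.14 + 428.16 ≈ 685.29 mg.

685 mg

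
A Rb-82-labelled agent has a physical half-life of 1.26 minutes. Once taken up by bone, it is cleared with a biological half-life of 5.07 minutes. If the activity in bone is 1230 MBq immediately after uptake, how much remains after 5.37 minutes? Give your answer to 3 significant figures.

1/t_eff = 1/t_phys + 1/t_biol = 1/1.26 + 1/5.07 = 0.99089 per minute.
t_eff = 1.26 × 5.07 / (1.26 + 5.07) ≈ 1.0092 minutes.
Remaining = 1230 × (1/2)^(5.37/1.0092) = 1230 × (1/2)^5.3211 ≈ 30.768 MBq.

30.8 MBq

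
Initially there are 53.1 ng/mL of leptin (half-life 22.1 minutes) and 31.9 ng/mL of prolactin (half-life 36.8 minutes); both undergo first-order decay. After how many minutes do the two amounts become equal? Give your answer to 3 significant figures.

40.7 minutes

Set 53.1·(1/2)^(t/22.1) = 31.9·(1/2)^(t/36.8).
Taking log₂: log₂(53.1/31.9) = t·(1/22.1 − 1/36.8).
log₂(1.6646) = 0.73516; 1/22.1 − 1/36.8 = 0.018075.
t = 0.73516 / 0.018075 ≈ 40.673 minutes.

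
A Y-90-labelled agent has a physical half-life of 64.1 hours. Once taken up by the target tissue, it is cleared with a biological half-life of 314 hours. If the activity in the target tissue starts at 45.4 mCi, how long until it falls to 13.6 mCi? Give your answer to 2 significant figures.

93 hours

1/t_eff = 1/t_phys + 1/t_biol = 1/64.1 + 1/314 = 0.018785 per hour.
t_eff = 64.1 × 314 / (64.1 + 314) ≈ 53.233 hours.
n = log₂(45.4/13.6) ≈ 1.7391; t = 1.7391 × 53.233 ≈ 92.577 hours.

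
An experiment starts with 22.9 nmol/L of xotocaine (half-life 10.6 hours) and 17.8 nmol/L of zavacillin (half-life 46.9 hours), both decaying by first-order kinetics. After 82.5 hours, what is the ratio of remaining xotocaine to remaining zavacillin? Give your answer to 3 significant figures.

0.0198

xotocaine: 22.9 × (1/2)^(82.5/10.6) = 22.9 × (1/2)^7.783 ≈ 0.10397 nmol/L.
zavacillin: 17.8 × (1/2)^(82.5/46.9) = 17.8 × (1/2)^1.7591 ≈ 5.2588 nmol/L.
Ratio ≈ 0.10397 / 5.2588 ≈ 0.019771.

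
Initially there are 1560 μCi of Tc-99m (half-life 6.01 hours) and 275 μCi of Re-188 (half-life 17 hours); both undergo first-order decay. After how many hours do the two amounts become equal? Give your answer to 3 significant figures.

Set 1560·(1/2)^(t/6.01) = 275·(1/2)^(t/17).
Taking log₂: log₂(1560/275) = t·(1/6.01 − 1/17).
log₂(5.6727) = 2.504; 1/6.01 − 1/17 = 0.10757.
t = 2.504 / 0.10757 ≈ 23.279 hours.

23.3 hours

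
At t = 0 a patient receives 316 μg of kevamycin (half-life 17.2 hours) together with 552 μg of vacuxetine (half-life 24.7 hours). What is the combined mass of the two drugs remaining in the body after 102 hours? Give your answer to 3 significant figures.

kevamycin: 316 × (1/2)^(102/17.2) = 316 × (1/2)^5.9302 ≈ 5.1821 μg.
vacuxetine: 552 × (1/2)^(102/24.7) = 552 × (1/2)^4.1296 ≈ 31.537 μg.
Total = 5.1821 + 31.537 ≈ 36.719 μg.

36.7 μg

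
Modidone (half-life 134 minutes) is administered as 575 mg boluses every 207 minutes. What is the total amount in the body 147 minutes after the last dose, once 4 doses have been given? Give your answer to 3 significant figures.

The 4 doses were given 768, 561, 354, 147 minutes ago.
Total = 575·(1/2)^(768/134) + 575·(1/2)^(561/134) + 575·(1/2)^(354/134) + 575·(1/2)^(147/134)
      = 10.823 + 31.578 + 92.132 + 268.8 ≈ 403.34 mg.

403 mg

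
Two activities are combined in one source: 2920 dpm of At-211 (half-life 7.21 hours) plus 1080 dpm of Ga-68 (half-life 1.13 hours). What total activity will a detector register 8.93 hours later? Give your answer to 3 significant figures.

1240 dpm

At-211: 2920 × (1/2)^(8.93/7.21) = 2920 × (1/2)^1.2386 ≈ 1237.5 dpm.
Ga-68: 1080 × (1/2)^(8.93/1.13) = 1080 × (1/2)^7.9027 ≈ 4.5132 dpm.
Total = 1237.5 + 4.5132 ≈ 1242 dpm.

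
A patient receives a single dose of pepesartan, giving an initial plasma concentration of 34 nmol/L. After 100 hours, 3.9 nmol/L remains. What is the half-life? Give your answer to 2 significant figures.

A/A₀ = 3.9/34 ≈ 0.11471.
n = log₂(8.7179) ≈ 3.124 half-lives elapsed in 100 hours.
t½ = 100/3.124 ≈ 32.01 hours.

32 hours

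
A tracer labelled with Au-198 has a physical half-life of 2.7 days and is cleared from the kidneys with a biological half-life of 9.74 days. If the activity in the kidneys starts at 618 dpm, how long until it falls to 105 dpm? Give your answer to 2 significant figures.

1/t_eff = 1/t_phys + 1/t_biol = 1/2.7 + 1/9.74 = 0.47304 per day.
t_eff = 2.7 × 9.74 / (2.7 + 9.74) ≈ 2.114 days.
n = log₂(618/105) ≈ 2.5572; t = 2.5572 × 2.114 ≈ 5.4059 days.

5.4 days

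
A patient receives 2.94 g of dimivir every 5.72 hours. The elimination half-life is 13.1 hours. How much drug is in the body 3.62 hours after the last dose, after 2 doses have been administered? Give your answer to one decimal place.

The 2 doses were given 9.34, 3.62 hours ago.
Total = 2.94·(1/2)^(9.34/13.1) + 2.94·(1/2)^(3.62/13.1)
      = 1.7936 + 2.4275 ≈ 4.2211 g.

4.2 g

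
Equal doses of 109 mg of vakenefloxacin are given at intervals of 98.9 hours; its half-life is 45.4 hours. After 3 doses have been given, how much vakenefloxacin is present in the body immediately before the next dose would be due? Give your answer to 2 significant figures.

31 mg

The 3 doses were given 296.7, 197.8, 98.9 hours ago.
Total = 109·(1/2)^(296.7/45.4) + 109·(1/2)^(197.8/45.4) + 109·(1/2)^(98.9/45.4)
      = 1.1752 + 5.3197 + 24.08 ≈ 30.575 mg.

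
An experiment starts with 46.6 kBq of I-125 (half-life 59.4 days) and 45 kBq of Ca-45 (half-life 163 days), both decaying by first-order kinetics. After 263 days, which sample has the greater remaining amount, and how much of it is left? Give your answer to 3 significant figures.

I-125: 46.6 × (1/2)^4.4276 ≈ 2.1654 kBq.
Ca-45: 45 × (1/2)^1.6135 ≈ 14.706 kBq.
Ca-45 has more remaining, at ≈ 14.706 kBq.

Ca-45, 14.7 kBq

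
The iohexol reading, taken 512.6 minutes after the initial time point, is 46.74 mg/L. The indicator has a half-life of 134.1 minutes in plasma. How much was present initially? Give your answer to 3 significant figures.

Number of half-lives elapsed: n = 512.6/134.1 ≈ 3.8225.
A₀ = A × 2^n = 46.74 × 2^3.8225 = 46.74 × 14.148 ≈ 661.27 mg/L.

661 mg/L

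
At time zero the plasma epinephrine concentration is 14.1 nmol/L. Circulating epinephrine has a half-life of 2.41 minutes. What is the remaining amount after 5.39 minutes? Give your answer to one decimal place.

3.0 nmol/L

Number of half-lives: n = 5.39/2.41 ≈ 2.2365.
Remaining = 14.1 × (1/2)^2.2365 = 14.1 × 0.2122 ≈ 2.992 nmol/L.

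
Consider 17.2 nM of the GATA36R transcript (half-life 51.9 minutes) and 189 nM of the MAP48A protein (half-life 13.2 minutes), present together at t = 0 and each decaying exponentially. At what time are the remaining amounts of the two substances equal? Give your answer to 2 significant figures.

Set 17.2·(1/2)^(t/51.9) = 189·(1/2)^(t/13.2).
Taking log₂: log₂(17.2/189) = t·(1/51.9 − 1/13.2).
log₂(0.091005) = -3.4579; 1/51.9 − 1/13.2 = -0.05649.
t = -3.4579 / -0.05649 ≈ 61.213 minutes.

61 minutes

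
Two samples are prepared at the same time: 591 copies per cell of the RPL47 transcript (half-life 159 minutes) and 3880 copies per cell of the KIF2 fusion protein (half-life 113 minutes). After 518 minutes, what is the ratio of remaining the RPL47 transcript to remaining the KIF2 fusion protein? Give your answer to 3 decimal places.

RPL47 transcript: 591 × (1/2)^(518/159) = 591 × (1/2)^3.2579 ≈ 61.784 copies per cell.
KIF2 fusion protein: 3880 × (1/2)^(518/113) = 3880 × (1/2)^4.5841 ≈ 161.77 copies per cell.
Ratio ≈ 61.784 / 161.77 ≈ 0.38193.

0.382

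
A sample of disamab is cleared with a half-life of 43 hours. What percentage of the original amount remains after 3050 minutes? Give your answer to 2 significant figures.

3050 minutes = 50.8333 hours.
n = 50.8333/43 ≈ 1.1822 half-lives.
Fraction remaining = (1/2)^1.1822 ≈ 0.44069, i.e. 44.069%.

44%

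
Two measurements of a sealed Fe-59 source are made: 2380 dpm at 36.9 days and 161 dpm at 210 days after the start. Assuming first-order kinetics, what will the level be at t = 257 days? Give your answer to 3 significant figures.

77.5 dpm

Over Δt = 210 − 36.9 = 173.1 days, the level fell by a factor of 2380/161 ≈ 14.783.
n = log₂(14.783) ≈ 3.8858 half-lives, so t½ = 173.1/3.8858 ≈ 44.546 days.
From t = 210 to t = 257: 161 × (1/2)^((257−210)/44.546) ≈ 77.485 dpm.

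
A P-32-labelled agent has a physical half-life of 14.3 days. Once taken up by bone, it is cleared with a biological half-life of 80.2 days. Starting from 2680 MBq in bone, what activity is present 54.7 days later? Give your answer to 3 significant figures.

118 MBq

1/t_eff = 1/t_phys + 1/t_biol = 1/14.3 + 1/80.2 = 0.082399 per day.
t_eff = 14.3 × 80.2 / (14.3 + 80.2) ≈ 12.136 days.
Remaining = 2680 × (1/2)^(54.7/12.136) = 2680 × (1/2)^4.5072 ≈ 117.85 MBq.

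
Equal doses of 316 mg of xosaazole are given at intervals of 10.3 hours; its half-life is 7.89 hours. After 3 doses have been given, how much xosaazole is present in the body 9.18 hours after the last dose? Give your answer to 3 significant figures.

221 mg

The 3 doses were given 29.78, 19.48, 9.18 hours ago.
Total = 316·(1/2)^(29.78/7.89) + 316·(1/2)^(19.48/7.89) + 316·(1/2)^(9.18/7.89)
      = 23.093 + 57.077 + 141.07 ≈ 221.24 mg.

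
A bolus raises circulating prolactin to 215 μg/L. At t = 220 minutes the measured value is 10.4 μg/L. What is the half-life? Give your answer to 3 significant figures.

A/A₀ = 10.4/215 ≈ 0.048372.
n = log₂(20.673) ≈ 4.3697 half-lives elapsed in 220 minutes.
t½ = 220/4.3697 ≈ 50.347 minutes.

50.3 minutes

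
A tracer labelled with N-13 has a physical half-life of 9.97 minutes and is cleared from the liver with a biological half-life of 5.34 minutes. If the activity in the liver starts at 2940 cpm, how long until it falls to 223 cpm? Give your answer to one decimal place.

12.9 minutes

1/t_eff = 1/t_phys + 1/t_biol = 1/9.97 + 1/5.34 = 0.28757 per minute.
t_eff = 9.97 × 5.34 / (9.97 + 5.34) ≈ 3.4775 minutes.
n = log₂(2940/223) ≈ 3.7207; t = 3.7207 × 3.4775 ≈ 12.939 minutes.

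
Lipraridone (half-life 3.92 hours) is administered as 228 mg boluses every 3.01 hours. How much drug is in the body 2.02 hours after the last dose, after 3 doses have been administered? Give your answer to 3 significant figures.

308 mg

The 3 doses were given 8.04, 5.03, 2.02 hours ago.
Total = 228·(1/2)^(8.04/3.92) + 228·(1/2)^(5.03/3.92) + 228·(1/2)^(2.02/3.92)
      = 55.019 + 93.684 + 159.52 ≈ 308.22 mg.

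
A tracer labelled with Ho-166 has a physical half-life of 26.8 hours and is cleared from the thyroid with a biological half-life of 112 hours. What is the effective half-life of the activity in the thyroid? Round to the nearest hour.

22 hours

1/t_eff = 1/t_phys + 1/t_biol = 1/26.8 + 1/112 = 0.046242 per hour.
t_eff = 26.8 × 112 / (26.8 + 112) ≈ 21.625 hours.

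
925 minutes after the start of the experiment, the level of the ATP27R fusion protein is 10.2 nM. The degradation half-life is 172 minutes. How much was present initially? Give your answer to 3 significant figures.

Number of half-lives elapsed: n = 925/172 ≈ 5.3779.
A₀ = A × 2^n = 10.2 × 2^5.3779 = 10.2 × 41.583 ≈ 424.14 nM.

424 nM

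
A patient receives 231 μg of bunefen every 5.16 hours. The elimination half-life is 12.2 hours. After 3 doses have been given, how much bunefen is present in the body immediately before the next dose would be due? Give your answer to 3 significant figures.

The 3 doses were given 15.48, 10.32, 5.16 hours ago.
Total = 231·(1/2)^(15.48/12.2) + 231·(1/2)^(10.32/12.2) + 231·(1/2)^(5.16/12.2)
      = 95.863 + 128.52 + 172.3 ≈ 396.68 μg.

397 μg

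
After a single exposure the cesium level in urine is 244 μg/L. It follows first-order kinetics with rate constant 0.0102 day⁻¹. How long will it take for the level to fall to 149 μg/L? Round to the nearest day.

t½ = ln 2 / λ = 0.69315 / 0.0102 ≈ 67.956 days.
Fraction remaining = 149/244 ≈ 0.61066.
n = log₂(244/149) = ln(1.6376)/ln 2 ≈ 0.71157 half-lives.
t = n × t½ = 0.71157 × 67.956 ≈ 48.355 days.

48 days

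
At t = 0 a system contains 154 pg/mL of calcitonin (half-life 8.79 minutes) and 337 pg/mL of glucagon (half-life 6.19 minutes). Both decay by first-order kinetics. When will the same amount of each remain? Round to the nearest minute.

24 minutes

Set 154·(1/2)^(t/8.79) = 337·(1/2)^(t/6.19).
Taking log₂: log₂(154/337) = t·(1/8.79 − 1/6.19).
log₂(0.45697) = -1.1298; 1/8.79 − 1/6.19 = -0.047785.
t = -1.1298 / -0.047785 ≈ 23.644 minutes.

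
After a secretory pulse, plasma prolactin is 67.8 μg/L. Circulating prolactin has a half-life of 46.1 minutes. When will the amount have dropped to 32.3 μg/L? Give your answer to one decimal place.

49.3 minutes

Fraction remaining = 32.3/67.8 ≈ 0.4764.
n = log₂(67.8/32.3) = ln(2.0991)/ln 2 ≈ 1.0698 half-lives.
t = n × t½ = 1.0698 × 46.1 ≈ 49.316 minutes.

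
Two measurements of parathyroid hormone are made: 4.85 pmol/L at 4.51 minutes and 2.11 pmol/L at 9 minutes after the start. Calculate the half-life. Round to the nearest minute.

Over Δt = 9 − 4.51 = 4.49 minutes, the level fell by a factor of 4.85/2.11 ≈ 2.2986.
n = log₂(2.2986) ≈ 1.2007 half-lives, so t½ = 4.49/1.2007 ≈ 3.7394 minutes.

4 minutes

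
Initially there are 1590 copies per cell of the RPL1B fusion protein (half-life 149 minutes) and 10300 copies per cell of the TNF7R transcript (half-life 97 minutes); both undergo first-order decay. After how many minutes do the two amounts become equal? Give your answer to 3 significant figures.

749 minutes

Set 1590·(1/2)^(t/149) = 10300·(1/2)^(t/97).
Taking log₂: log₂(1590/10300) = t·(1/149 − 1/97).
log₂(0.15437) = -2.6955; 1/149 − 1/97 = -0.0035979.
t = -2.6955 / -0.0035979 ≈ 749.21 minutes.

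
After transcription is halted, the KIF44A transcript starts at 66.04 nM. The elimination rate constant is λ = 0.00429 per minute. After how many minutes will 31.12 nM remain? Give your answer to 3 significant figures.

t½ = ln 2 / λ = 0.69315 / 0.00429 ≈ 161.57 minutes.
Fraction remaining = 31.12/66.04 ≈ 0.47123.
n = log₂(66.04/31.12) = ln(2.1221)/ln 2 ≈ 1.0855 half-lives.
t = n × t½ = 1.0855 × 161.57 ≈ 175.39 minutes.

175 minutes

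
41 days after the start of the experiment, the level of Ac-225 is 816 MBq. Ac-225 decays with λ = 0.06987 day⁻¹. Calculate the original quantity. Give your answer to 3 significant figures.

t½ = ln 2 / λ = 0.69315 / 0.06987 ≈ 9.9205 days.
Number of half-lives elapsed: n = 41/9.9205 ≈ 4.1328.
A₀ = A × 2^n = 816 × 2^4.1328 = 816 × 17.543 ≈ 14315 MBq.

14300 MBq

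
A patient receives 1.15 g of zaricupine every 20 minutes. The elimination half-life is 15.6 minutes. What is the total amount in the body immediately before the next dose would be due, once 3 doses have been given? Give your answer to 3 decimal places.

The 3 doses were given 60, 40, 20 minutes ago.
Total = 1.15·(1/2)^(60/15.6) + 1.15·(1/2)^(40/15.6) + 1.15·(1/2)^(20/15.6)
      = 0.079963 + 0.19446 + 0.47289 ≈ 0.74731 g.

0.747 g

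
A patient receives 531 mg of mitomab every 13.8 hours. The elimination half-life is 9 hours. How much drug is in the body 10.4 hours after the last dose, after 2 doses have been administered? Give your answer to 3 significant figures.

321 mg

The 2 doses were given 24.2, 10.4 hours ago.
Total = 531·(1/2)^(24.2/9) + 531·(1/2)^(10.4/9)
      = 82.349 + 238.36 ≈ 320.71 mg.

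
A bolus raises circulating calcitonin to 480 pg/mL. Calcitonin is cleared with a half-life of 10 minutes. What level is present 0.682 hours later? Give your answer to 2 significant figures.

28 pg/mL

Convert the elapsed time: 0.682 hours = 40.92 minutes.
Number of half-lives: n = 40.92/10 ≈ 4.092.
Remaining = 480 × (1/2)^4.092 = 480 × 0.058639 ≈ 28.147 pg/mL.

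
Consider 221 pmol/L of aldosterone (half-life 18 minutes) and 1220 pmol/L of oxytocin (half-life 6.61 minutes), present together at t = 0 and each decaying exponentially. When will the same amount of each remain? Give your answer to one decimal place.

25.7 minutes

Set 221·(1/2)^(t/18) = 1220·(1/2)^(t/6.61).
Taking log₂: log₂(221/1220) = t·(1/18 − 1/6.61).
log₂(0.18115) = -2.4648; 1/18 − 1/6.61 = -0.09573.
t = -2.4648 / -0.09573 ≈ 25.747 minutes.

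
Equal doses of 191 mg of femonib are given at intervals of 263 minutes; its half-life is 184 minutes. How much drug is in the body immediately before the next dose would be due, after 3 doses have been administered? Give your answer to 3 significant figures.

The 3 doses were given 789, 526, 263 minutes ago.
Total = 191·(1/2)^(789/184) + 191·(1/2)^(526/184) + 191·(1/2)^(263/184)
      = 9.777 + 26.332 + 70.918 ≈ 107.03 mg.

107 mg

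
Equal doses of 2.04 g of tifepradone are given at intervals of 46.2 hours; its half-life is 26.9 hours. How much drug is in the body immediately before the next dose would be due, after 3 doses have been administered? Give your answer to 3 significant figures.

The 3 doses were given 138.6, 92.4, 46.2 hours ago.
Total = 2.04·(1/2)^(138.6/26.9) + 2.04·(1/2)^(92.4/26.9) + 2.04·(1/2)^(46.2/26.9)
      = 0.057359 + 0.18863 + 0.62033 ≈ 0.86631 g.

0.866 g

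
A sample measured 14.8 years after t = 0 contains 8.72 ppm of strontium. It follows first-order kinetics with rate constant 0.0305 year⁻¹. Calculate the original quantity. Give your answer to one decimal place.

13.7 ppm

t½ = ln 2 / k = 0.69315 / 0.0305 ≈ 22.726 years.
Number of half-lives elapsed: n = 14.8/22.726 ≈ 0.65123.
A₀ = A × 2^n = 8.72 × 2^0.65123 = 8.72 × 1.5705 ≈ 13.695 ppm.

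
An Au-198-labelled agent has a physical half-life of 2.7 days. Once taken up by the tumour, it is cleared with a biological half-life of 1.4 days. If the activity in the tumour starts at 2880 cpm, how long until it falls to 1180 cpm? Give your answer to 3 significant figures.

1/t_eff = 1/t_phys + 1/t_biol = 1/2.7 + 1/1.4 = 1.0847 per day.
t_eff = 2.7 × 1.4 / (2.7 + 1.4) ≈ 0.92195 days.
n = log₂(2880/1180) ≈ 1.2873; t = 1.2873 × 0.92195 ≈ 1.1868 days.

1.19 days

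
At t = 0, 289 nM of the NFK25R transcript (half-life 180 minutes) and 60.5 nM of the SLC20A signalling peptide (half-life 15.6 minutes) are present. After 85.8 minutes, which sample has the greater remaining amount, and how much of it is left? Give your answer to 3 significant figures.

NFK25R transcript: 289 × (1/2)^0.47667 ≈ 207.69 nM.
SLC20A signalling peptide: 60.5 × (1/2)^5.5 ≈ 1.3369 nM.
NFK25R transcript has more remaining, at ≈ 207.69 nM.

NFK25R transcript, 208 nM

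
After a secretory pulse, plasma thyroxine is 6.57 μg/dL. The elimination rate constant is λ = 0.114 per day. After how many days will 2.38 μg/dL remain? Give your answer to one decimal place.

t½ = ln 2 / λ = 0.69315 / 0.114 ≈ 6.0802 days.
Fraction remaining = 2.38/6.57 ≈ 0.36225.
n = log₂(6.57/2.38) = ln(2.7605)/ln 2 ≈ 1.4649 half-lives.
t = n × t½ = 1.4649 × 6.0802 ≈ 8.9071 days.

8.9 days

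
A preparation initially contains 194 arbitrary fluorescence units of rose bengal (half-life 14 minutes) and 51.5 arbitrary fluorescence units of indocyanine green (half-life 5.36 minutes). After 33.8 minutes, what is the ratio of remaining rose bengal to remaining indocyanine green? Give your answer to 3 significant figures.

55.9

rose bengal: 194 × (1/2)^(33.8/14) = 194 × (1/2)^2.4143 ≈ 36.394 arbitrary fluorescence units.
indocyanine green: 51.5 × (1/2)^(33.8/5.36) = 51.5 × (1/2)^6.306 ≈ 0.65091 arbitrary fluorescence units.
Ratio ≈ 36.394 / 0.65091 ≈ 55.912.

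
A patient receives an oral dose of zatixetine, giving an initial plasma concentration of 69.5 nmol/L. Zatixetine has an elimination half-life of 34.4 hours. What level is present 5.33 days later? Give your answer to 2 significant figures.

Convert the elapsed time: 5.33 days = 127.92 hours.
Number of half-lives: n = 127.92/34.4 ≈ 3.7186.
Remaining = 69.5 × (1/2)^3.7186 = 69.5 × 0.075961 ≈ 5.2793 nmol/L.

5.3 nmol/L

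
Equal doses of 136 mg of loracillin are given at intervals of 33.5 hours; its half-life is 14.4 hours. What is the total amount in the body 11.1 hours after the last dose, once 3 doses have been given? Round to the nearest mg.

The 3 doses were given 78.1, 44.6, 11.1 hours ago.
Total = 136·(1/2)^(78.1/14.4) + 136·(1/2)^(44.6/14.4) + 136·(1/2)^(11.1/14.4)
      = 3.1686 + 15.892 + 79.707 ≈ 98.767 mg.

99 mg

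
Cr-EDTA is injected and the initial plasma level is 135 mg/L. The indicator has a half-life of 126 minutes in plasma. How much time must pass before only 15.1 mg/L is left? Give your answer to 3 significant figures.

398 minutes

Fraction remaining = 15.1/135 ≈ 0.11185.
n = log₂(135/15.1) = ln(8.9404)/ln 2 ≈ 3.1603 half-lives.
t = n × t½ = 3.1603 × 126 ≈ 398.2 minutes.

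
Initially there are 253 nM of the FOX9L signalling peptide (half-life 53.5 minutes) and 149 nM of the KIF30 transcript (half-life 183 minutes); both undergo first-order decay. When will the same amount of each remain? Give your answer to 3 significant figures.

57.7 minutes

Set 253·(1/2)^(t/53.5) = 149·(1/2)^(t/183).
Taking log₂: log₂(253/149) = t·(1/53.5 − 1/183).
log₂(1.698) = 0.76383; 1/53.5 − 1/183 = 0.013227.
t = 0.76383 / 0.013227 ≈ 57.747 minutes.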